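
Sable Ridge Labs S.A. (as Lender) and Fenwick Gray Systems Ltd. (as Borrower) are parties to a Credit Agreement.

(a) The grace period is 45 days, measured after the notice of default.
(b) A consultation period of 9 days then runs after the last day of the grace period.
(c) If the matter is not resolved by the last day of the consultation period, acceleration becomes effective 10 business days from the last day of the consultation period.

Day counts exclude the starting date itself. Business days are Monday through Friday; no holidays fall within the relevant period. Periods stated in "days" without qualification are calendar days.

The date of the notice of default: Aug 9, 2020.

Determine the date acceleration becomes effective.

The last day of the grace period: Aug 9, 2020 + 45 days = Sep 23, 2020.
The last day of the consultation period: 9 calendar days after Sep 23, 2020 is Oct 2, 2020.
From Friday, Oct 2, 2020, 10 business days (Oct 5, Oct 6, Oct 7, Oct 8, Oct 9, Oct 12, Oct 13, Oct 14, Oct 15, Oct 16, skipping weekends) brings us to Friday, Oct 16, 2020, which is the date acceleration becomes effective.

Oct 16, 2020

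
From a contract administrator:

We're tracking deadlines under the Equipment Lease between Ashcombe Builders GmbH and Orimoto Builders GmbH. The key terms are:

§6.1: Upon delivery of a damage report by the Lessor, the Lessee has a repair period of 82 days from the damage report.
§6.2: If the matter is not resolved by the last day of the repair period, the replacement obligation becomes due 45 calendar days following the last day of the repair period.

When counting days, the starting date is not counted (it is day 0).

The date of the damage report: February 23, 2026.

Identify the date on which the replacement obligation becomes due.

June 30, 2026

The last day of the repair period: 82 calendar days after February 23, 2026 is May 16, 2026.
Adding 45 calendar days to May 16, 2026 gives June 30, 2026, which is the date on which the replacement obligation becomes due.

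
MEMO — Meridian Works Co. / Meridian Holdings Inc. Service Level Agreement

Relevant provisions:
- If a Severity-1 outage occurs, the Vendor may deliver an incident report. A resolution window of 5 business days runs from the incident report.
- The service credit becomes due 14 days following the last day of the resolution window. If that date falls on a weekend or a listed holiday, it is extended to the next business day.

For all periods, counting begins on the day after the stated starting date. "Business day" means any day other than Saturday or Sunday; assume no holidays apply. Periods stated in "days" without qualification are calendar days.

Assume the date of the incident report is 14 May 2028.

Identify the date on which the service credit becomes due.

The last day of the resolution window: 5 business days after Sunday, 14 May 2028, skipping weekends — May 15, May 16, May 17, May 18, May 19 — lands on Friday, 19 May 2028.
Adding 14 calendar days to 19 May 2028 gives 2 June 2028, which is the date on which the service credit becomes due. 2 June 2028 is a Friday, so no roll-forward applies.

2 June 2028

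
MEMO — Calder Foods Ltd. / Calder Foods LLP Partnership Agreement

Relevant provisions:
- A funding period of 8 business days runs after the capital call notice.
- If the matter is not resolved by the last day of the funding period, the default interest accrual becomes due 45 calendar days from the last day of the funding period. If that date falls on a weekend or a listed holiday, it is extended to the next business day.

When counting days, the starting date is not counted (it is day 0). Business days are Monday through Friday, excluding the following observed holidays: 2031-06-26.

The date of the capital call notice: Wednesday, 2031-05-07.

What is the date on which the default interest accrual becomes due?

2031-07-03

The last day of the funding period: counting 8 business days from Wednesday, 2031-05-07 (May 8, May 9, May 12, May 13, May 14, May 15, May 16, May 19, skipping weekends) reaches Monday, 2031-05-19.
Adding 45 calendar days to 2031-05-19 gives 2031-07-03, which is the date on which the default interest accrual becomes due. 2031-07-03 is a Thursday and is not a listed holiday, so no roll-forward applies.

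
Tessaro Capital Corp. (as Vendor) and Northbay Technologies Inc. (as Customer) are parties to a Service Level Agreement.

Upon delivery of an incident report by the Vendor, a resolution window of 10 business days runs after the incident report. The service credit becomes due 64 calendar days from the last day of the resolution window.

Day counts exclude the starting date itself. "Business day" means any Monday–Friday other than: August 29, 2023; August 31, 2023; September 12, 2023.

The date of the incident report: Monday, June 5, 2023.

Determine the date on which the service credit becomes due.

August 22, 2023

From Monday, June 5, 2023, 10 business days (Jun 6, Jun 7, Jun 8, Jun 9, Jun 12, Jun 13, Jun 14, Jun 15, Jun 16, Jun 19, skipping weekends) brings us to Monday, June 19, 2023, which is the last day of the resolution window.
Adding 64 calendar days to June 19, 2023 gives August 22, 2023, which is the date on which the service credit becomes due.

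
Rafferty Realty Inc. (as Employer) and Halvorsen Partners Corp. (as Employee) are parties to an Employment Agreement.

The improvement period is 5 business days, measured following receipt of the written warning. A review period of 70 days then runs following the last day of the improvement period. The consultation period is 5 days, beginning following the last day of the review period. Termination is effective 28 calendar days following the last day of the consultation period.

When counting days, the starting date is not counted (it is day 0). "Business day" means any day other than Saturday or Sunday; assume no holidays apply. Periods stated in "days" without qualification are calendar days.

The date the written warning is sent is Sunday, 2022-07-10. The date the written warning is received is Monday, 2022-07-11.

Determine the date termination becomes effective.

From Monday, 2022-07-11, 5 business days (Jul 12, Jul 13, Jul 14, Jul 15, Jul 18, skipping weekends) brings us to Monday, 2022-07-18, which is the last day of the improvement period.
Adding 70 calendar days to 2022-07-18 gives 2022-09-26, which is the last day of the review period.
Adding 5 calendar days to 2022-09-26 gives 2022-10-01, which is the last day of the consultation period.
The date termination becomes effective: 28 calendar days after 2022-10-01 is 2022-10-29.

2022-10-29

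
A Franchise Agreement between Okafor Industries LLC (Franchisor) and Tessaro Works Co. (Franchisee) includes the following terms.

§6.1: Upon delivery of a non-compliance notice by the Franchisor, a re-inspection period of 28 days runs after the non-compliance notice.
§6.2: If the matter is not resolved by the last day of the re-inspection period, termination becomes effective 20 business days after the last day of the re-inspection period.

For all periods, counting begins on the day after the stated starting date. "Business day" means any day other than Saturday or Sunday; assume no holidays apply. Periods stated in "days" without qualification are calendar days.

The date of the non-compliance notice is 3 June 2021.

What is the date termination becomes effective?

29 July 2021

Adding 28 calendar days to 3 June 2021 gives 1 July 2021, which is the last day of the re-inspection period.
The date termination becomes effective: 20 business days after Thursday, 1 July 2021, skipping weekends — Jul 2, Jul 5, Jul 6, Jul 7, …, Jul 27, Jul 28, Jul 29 — lands on Thursday, 29 July 2021.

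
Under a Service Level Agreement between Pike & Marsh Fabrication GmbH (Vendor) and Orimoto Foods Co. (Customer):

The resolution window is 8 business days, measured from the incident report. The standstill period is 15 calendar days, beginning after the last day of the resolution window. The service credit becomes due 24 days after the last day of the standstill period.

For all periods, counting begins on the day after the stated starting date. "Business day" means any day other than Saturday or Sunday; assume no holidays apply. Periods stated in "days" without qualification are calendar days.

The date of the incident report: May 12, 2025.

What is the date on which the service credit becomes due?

The last day of the resolution window: counting 8 business days from Monday, May 12, 2025 (May 13, May 14, May 15, May 16, May 19, May 20, May 21, May 22, skipping weekends) reaches Thursday, May 22, 2025.
The last day of the standstill period: 15 calendar days after May 22, 2025 is Jun 6, 2025.
The date on which the service credit becomes due: 24 calendar days after Jun 6, 2025 is Jun 30, 2025.

Jun 30, 2025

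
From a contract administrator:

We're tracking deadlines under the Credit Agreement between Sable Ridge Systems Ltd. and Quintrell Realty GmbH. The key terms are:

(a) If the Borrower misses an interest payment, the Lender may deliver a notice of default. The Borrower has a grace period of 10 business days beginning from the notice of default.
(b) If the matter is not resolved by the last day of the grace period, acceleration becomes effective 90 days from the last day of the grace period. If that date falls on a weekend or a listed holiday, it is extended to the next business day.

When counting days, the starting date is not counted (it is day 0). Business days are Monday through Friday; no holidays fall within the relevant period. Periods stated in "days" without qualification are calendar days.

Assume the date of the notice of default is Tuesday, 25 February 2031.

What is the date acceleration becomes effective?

9 June 2031

From Tuesday, 25 February 2031, 10 business days (Feb 26, Feb 27, Feb 28, Mar 3, Mar 4, Mar 5, Mar 6, Mar 7, Mar 10, Mar 11, skipping weekends) brings us to Tuesday, 11 March 2031, which is the last day of the grace period.
Adding 90 calendar days to 11 March 2031 gives 9 June 2031, which is the date acceleration becomes effective. 9 June 2031 is a Monday, so no roll-forward applies.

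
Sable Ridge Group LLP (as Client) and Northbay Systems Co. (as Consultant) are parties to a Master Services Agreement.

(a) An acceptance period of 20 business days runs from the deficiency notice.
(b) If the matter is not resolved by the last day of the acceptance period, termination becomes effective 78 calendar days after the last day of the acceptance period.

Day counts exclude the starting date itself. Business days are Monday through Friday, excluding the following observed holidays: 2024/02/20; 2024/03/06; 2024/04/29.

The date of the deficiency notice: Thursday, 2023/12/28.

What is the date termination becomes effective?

The last day of the acceptance period: 20 business days after Thursday, 2023/12/28, skipping weekends — Dec 29, Jan 1, Jan 2, Jan 3, …, Jan 23, Jan 24, Jan 25 — lands on Thursday, 2024/01/25.
The date termination becomes effective: 78 calendar days after 2024/01/25 is 2024/04/12.

2024/04/12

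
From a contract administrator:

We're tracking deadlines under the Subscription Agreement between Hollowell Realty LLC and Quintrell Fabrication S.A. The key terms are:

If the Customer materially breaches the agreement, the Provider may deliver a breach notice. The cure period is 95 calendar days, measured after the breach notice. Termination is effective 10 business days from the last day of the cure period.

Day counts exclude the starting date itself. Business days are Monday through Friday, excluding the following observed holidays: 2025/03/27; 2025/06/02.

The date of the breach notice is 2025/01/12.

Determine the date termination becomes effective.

Adding 95 calendar days to 2025/01/12 gives 2025/04/17, which is the last day of the cure period.
The date termination becomes effective: counting 10 business days from Thursday, 2025/04/17 (Apr 18, Apr 21, Apr 22, Apr 23, Apr 24, Apr 25, Apr 28, Apr 29, Apr 30, May 1, skipping weekends) reaches Thursday, 2025/05/01.

2025/05/01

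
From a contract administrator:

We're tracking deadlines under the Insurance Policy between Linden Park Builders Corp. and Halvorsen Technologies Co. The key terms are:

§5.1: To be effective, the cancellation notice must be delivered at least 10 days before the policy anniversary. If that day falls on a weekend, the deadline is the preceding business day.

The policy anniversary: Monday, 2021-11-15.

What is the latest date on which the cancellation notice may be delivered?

Counting back 10 calendar days from 2021-11-15 gives 2021-11-05. That is a Friday, so no adjustment is needed.

2021-11-05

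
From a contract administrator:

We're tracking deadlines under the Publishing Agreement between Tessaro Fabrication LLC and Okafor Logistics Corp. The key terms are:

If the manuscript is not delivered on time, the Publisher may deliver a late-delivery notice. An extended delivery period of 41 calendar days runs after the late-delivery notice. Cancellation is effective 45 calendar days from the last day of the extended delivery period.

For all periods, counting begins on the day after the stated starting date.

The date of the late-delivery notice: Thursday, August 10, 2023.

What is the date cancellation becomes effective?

The last day of the extended delivery period: 41 calendar days after August 10, 2023 is September 20, 2023.
The date cancellation becomes effective: 45 calendar days after September 20, 2023 is November 4, 2023.

November 4, 2023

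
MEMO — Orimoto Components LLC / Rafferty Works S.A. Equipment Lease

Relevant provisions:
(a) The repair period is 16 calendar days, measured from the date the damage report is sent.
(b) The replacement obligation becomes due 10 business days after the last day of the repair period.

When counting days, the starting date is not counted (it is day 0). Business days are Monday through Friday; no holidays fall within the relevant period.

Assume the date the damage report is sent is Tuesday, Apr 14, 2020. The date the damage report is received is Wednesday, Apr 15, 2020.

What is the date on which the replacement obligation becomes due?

The last day of the repair period: Apr 14, 2020 + 16 days = Apr 30, 2020.
The date on which the replacement obligation becomes due: 10 business days after Thursday, Apr 30, 2020, skipping weekends — May 1, May 4, May 5, May 6, May 7, May 8, May 11, May 12, May 13, May 14 — lands on Thursday, May 14, 2020.

May 14, 2020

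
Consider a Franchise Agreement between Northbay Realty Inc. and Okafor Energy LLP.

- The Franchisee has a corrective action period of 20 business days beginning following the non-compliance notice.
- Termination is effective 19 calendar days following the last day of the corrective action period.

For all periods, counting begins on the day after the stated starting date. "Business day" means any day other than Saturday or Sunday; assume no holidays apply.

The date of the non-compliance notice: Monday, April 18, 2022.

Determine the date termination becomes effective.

June 4, 2022

The last day of the corrective action period: counting 20 business days from Monday, April 18, 2022 (Apr 19, Apr 20, Apr 21, Apr 22, …, May 12, May 13, May 16, skipping weekends) reaches Monday, May 16, 2022.
The date termination becomes effective: 19 calendar days after May 16, 2022 is June 4, 2022.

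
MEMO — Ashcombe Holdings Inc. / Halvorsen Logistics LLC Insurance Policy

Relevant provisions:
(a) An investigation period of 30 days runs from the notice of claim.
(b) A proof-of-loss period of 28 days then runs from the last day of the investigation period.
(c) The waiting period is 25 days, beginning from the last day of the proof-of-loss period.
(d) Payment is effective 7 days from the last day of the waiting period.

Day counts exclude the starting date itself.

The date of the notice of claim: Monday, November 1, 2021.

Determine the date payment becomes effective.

January 30, 2022

Adding 30 calendar days to November 1, 2021 gives December 1, 2021, which is the last day of the investigation period.
The last day of the proof-of-loss period: December 1, 2021 + 28 days = December 29, 2021.
Adding 25 calendar days to December 29, 2021 gives January 23, 2022, which is the last day of the waiting period.
Adding 7 calendar days to January 23, 2022 gives January 30, 2022, which is the date payment becomes effective.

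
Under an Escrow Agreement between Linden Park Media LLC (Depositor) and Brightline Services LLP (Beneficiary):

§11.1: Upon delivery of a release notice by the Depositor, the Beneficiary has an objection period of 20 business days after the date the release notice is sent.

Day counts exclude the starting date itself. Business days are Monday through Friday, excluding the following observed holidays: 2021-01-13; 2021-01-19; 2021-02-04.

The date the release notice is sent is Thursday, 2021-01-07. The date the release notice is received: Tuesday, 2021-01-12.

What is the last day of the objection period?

The last day of the objection period: 20 business days after Thursday, 2021-01-07, skipping weekends and the listed holidays on Jan 13, Jan 19, Feb 4 — Jan 8, Jan 11, Jan 12, Jan 14, …, Feb 5, Feb 8, Feb 9 — lands on Tuesday, 2021-02-09.

2021-02-09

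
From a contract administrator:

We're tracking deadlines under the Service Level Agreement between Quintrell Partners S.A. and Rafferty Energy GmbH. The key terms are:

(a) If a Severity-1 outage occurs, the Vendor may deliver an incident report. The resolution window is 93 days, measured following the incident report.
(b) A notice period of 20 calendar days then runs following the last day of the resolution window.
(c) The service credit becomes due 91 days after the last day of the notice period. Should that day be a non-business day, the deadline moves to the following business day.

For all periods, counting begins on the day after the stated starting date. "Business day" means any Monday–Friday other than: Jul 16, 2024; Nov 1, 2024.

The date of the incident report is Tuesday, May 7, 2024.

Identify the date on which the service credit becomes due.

Nov 27, 2024

The last day of the resolution window: May 7, 2024 + 93 days = Aug 8, 2024.
The last day of the notice period: 20 calendar days after Aug 8, 2024 is Aug 28, 2024.
The date on which the service credit becomes due: Aug 28, 2024 + 91 days = Nov 27, 2024. Nov 27, 2024 is a Wednesday and is not a listed holiday, so no roll-forward applies.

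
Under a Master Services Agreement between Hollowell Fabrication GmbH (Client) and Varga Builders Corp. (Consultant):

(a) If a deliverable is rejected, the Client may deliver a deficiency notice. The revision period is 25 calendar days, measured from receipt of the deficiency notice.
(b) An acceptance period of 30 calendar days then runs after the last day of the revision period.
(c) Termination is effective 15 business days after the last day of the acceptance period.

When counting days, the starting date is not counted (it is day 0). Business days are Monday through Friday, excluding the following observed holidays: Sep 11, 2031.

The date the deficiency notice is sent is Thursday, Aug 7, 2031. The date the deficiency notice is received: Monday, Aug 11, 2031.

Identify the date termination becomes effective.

Adding 25 calendar days to Aug 11, 2031 gives Sep 5, 2031, which is the last day of the revision period.
Adding 30 calendar days to Sep 5, 2031 gives Oct 5, 2031, which is the last day of the acceptance period.
From Sunday, Oct 5, 2031, 15 business days (Oct 6, Oct 7, Oct 8, Oct 9, …, Oct 22, Oct 23, Oct 24, skipping weekends) brings us to Friday, Oct 24, 2031, which is the date termination becomes effective.

Oct 24, 2031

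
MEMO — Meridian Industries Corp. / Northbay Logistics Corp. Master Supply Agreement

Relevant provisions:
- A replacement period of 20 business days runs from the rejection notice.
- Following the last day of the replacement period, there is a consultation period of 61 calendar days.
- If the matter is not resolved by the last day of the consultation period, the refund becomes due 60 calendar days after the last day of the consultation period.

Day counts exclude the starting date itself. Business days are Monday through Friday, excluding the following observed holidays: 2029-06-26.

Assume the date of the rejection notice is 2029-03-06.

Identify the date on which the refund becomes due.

The last day of the replacement period: counting 20 business days from Tuesday, 2029-03-06 (Mar 7, Mar 8, Mar 9, Mar 12, …, Mar 30, Apr 2, Apr 3, skipping weekends) reaches Tuesday, 2029-04-03.
Adding 61 calendar days to 2029-04-03 gives 2029-06-03, which is the last day of the consultation period.
Adding 60 calendar days to 2029-06-03 gives 2029-08-02, which is the date on which the refund becomes due.

2029-08-02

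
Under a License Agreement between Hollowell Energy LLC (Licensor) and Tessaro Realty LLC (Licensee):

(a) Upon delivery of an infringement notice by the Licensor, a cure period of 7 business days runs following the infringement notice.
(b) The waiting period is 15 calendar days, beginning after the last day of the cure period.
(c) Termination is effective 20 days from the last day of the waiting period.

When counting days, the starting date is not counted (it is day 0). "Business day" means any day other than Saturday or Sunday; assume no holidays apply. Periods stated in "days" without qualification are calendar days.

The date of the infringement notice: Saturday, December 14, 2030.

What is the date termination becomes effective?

From Saturday, December 14, 2030, 7 business days (Dec 16, Dec 17, Dec 18, Dec 19, Dec 20, Dec 23, Dec 24, skipping weekends) brings us to Tuesday, December 24, 2030, which is the last day of the cure period.
The last day of the waiting period: 15 calendar days after December 24, 2030 is January 8, 2031.
The date termination becomes effective: 20 calendar days after January 8, 2031 is January 28, 2031.

January 28, 2031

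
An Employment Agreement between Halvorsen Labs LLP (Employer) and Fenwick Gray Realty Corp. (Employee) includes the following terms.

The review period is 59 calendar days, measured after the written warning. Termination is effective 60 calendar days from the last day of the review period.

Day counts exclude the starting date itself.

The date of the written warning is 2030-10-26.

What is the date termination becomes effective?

The last day of the review period: 2030-10-26 + 59 days = 2030-12-24.
The date termination becomes effective: 2030-12-24 + 60 days = 2031-02-22.

2031-02-22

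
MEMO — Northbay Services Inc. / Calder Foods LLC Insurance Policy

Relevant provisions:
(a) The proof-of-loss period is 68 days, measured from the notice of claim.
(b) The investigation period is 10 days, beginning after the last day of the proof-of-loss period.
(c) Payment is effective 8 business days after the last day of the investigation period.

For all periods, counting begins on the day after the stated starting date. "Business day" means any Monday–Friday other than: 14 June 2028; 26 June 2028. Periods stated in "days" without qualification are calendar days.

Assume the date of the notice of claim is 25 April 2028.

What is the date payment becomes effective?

The last day of the proof-of-loss period: 68 calendar days after 25 April 2028 is 2 July 2028.
Adding 10 calendar days to 2 July 2028 gives 12 July 2028, which is the last day of the investigation period.
The date payment becomes effective: 8 business days after Wednesday, 12 July 2028, skipping weekends — Jul 13, Jul 14, Jul 17, Jul 18, Jul 19, Jul 20, Jul 21, Jul 24 — lands on Monday, 24 July 2028.

24 July 2028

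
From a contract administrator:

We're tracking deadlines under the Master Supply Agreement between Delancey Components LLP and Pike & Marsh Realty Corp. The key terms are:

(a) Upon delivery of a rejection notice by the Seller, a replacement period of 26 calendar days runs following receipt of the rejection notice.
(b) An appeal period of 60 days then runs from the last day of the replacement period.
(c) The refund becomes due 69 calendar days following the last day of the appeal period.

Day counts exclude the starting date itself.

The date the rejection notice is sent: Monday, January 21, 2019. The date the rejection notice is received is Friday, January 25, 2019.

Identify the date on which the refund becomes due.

Adding 26 calendar days to January 25, 2019 gives February 20, 2019, which is the last day of the replacement period.
The last day of the appeal period: February 20, 2019 + 60 days = April 21, 2019.
The date on which the refund becomes due: 69 calendar days after April 21, 2019 is June 29, 2019.

June 29, 2019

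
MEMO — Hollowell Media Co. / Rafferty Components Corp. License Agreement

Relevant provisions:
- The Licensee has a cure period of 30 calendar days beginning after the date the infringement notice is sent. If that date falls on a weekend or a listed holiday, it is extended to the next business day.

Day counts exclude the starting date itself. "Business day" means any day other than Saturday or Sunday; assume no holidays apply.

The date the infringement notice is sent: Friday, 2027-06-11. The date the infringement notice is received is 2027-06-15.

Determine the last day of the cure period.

2027-07-12

The last day of the cure period: 30 calendar days after 2027-06-11 is 2027-07-11. That falls on a Sunday, so it rolls to the next business day, Monday, 2027-07-12.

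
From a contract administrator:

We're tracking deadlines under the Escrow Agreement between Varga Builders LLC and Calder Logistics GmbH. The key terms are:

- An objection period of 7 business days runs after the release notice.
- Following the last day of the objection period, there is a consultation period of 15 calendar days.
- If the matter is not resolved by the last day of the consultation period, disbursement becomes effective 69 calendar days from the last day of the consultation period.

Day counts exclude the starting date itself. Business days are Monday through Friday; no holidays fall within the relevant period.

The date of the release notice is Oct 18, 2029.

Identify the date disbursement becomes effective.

The last day of the objection period: counting 7 business days from Thursday, Oct 18, 2029 (Oct 19, Oct 22, Oct 23, Oct 24, Oct 25, Oct 26, Oct 29, skipping weekends) reaches Monday, Oct 29, 2029.
Adding 15 calendar days to Oct 29, 2029 gives Nov 13, 2029, which is the last day of the consultation period.
The date disbursement becomes effective: 69 calendar days after Nov 13, 2029 is Jan 21, 2030.

Jan 21, 2030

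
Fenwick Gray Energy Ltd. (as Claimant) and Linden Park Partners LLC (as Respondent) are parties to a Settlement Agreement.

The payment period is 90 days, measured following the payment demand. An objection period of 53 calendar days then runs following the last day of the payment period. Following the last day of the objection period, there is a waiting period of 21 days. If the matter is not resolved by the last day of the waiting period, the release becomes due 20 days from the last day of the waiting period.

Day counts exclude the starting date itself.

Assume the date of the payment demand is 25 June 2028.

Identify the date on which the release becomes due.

26 December 2028

The last day of the payment period: 25 June 2028 + 90 days = 23 September 2028.
Adding 53 calendar days to 23 September 2028 gives 15 November 2028, which is the last day of the objection period.
Adding 21 calendar days to 15 November 2028 gives 6 December 2028, which is the last day of the waiting period.
The date on which the release becomes due: 20 calendar days after 6 December 2028 is 26 December 2028.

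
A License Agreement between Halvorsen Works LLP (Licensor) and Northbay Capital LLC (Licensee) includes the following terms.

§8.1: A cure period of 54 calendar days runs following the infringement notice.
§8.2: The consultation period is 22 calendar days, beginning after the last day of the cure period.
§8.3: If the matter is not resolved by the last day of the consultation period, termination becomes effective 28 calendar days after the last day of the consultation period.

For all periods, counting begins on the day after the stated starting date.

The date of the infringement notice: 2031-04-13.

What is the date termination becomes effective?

Adding 54 calendar days to 2031-04-13 gives 2031-06-06, which is the last day of the cure period.
The last day of the consultation period: 2031-06-06 + 22 days = 2031-06-28.
Adding 28 calendar days to 2031-06-28 gives 2031-07-26, which is the date termination becomes effective.

2031-07-26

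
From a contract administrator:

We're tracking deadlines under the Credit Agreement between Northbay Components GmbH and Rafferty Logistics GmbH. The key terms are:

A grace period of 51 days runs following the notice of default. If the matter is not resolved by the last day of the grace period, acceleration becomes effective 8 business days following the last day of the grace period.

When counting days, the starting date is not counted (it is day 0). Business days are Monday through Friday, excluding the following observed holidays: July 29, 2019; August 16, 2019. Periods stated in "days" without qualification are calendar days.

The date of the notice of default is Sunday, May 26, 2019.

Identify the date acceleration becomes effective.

The last day of the grace period: 51 calendar days after May 26, 2019 is July 16, 2019.
From Tuesday, July 16, 2019, 8 business days (Jul 17, Jul 18, Jul 19, Jul 22, Jul 23, Jul 24, Jul 25, Jul 26, skipping weekends) brings us to Friday, July 26, 2019, which is the date acceleration becomes effective.

July 26, 2019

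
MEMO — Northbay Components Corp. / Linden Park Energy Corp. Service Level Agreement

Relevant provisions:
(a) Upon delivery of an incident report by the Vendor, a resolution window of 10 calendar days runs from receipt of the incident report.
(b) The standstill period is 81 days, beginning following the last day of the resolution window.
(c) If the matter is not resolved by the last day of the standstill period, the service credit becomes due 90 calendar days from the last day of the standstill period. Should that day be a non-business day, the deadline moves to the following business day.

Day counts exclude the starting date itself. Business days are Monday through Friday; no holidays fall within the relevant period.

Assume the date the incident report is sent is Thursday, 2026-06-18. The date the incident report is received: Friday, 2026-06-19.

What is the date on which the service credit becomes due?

2026-12-17

Adding 10 calendar days to 2026-06-19 gives 2026-06-29, which is the last day of the resolution window.
The last day of the standstill period: 81 calendar days after 2026-06-29 is 2026-09-18.
The date on which the service credit becomes due: 2026-09-18 + 90 days = 2026-12-17. 2026-12-17 is a Thursday, so no roll-forward applies.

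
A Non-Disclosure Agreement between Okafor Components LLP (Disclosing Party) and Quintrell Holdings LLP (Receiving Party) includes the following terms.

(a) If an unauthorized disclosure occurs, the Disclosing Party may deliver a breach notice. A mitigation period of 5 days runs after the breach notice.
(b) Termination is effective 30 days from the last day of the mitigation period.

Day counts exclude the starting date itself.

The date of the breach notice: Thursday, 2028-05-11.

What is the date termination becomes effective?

2028-06-15

Adding 5 calendar days to 2028-05-11 gives 2028-05-16, which is the last day of the mitigation period.
Adding 30 calendar days to 2028-05-16 gives 2028-06-15, which is the date termination becomes effective.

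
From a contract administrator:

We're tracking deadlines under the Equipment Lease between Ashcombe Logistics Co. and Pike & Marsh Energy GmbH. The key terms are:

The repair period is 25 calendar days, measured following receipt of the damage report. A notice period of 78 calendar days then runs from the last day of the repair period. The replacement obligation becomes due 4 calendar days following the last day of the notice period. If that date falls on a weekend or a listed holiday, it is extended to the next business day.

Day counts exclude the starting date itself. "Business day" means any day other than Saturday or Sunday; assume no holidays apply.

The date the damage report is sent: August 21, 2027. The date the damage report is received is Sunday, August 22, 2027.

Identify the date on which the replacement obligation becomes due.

December 7, 2027

The last day of the repair period: August 22, 2027 + 25 days = September 16, 2027.
The last day of the notice period: 78 calendar days after September 16, 2027 is December 3, 2027.
The date on which the replacement obligation becomes due: 4 calendar days after December 3, 2027 is December 7, 2027. December 7, 2027 is a Tuesday, so no roll-forward applies.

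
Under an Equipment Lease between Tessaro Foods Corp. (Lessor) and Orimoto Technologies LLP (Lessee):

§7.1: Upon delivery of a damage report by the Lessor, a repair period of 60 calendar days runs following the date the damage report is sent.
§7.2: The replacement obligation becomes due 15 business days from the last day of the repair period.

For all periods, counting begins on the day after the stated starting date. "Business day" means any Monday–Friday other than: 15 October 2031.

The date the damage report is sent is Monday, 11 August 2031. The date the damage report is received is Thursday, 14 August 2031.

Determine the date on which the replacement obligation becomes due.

The last day of the repair period: 11 August 2031 + 60 days = 10 October 2031.
The date on which the replacement obligation becomes due: counting 15 business days from Friday, 10 October 2031 (Oct 13, Oct 14, Oct 16, Oct 17, …, Oct 30, Oct 31, Nov 3, skipping weekends and the listed holiday on Oct 15) reaches Monday, 3 November 2031.

3 November 2031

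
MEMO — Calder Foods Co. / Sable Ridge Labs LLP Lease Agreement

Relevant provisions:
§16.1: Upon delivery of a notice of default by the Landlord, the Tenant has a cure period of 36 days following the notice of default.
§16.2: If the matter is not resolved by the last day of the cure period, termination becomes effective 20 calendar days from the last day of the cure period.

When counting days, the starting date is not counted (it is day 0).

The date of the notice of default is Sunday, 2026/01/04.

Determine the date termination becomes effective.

Adding 36 calendar days to 2026/01/04 gives 2026/02/09, which is the last day of the cure period.
The date termination becomes effective: 20 calendar days after 2026/02/09 is 2026/03/01.

2026/03/01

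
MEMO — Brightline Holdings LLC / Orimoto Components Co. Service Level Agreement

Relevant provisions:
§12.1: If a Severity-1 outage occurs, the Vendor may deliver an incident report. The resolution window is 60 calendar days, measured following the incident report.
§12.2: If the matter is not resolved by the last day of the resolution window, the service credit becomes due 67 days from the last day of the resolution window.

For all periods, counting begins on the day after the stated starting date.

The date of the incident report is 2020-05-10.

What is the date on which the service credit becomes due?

The last day of the resolution window: 60 calendar days after 2020-05-10 is 2020-07-09.
The date on which the service credit becomes due: 67 calendar days after 2020-07-09 is 2020-09-14.

2020-09-14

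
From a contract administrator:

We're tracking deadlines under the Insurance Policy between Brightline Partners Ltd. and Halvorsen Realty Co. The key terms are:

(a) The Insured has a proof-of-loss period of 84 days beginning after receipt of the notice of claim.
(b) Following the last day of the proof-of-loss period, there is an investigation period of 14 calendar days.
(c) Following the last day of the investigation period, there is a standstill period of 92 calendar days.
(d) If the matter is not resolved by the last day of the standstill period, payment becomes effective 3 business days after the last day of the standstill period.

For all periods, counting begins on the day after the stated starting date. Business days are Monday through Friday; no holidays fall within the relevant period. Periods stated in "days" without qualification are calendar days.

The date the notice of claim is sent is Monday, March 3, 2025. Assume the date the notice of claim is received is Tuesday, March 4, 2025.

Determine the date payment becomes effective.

September 15, 2025

The last day of the proof-of-loss period: 84 calendar days after March 4, 2025 is May 27, 2025.
The last day of the investigation period: 14 calendar days after May 27, 2025 is June 10, 2025.
The last day of the standstill period: 92 calendar days after June 10, 2025 is September 10, 2025.
From Wednesday, September 10, 2025, 3 business days (Sep 11, Sep 12, Sep 15, skipping weekends) brings us to Monday, September 15, 2025, which is the date payment becomes effective.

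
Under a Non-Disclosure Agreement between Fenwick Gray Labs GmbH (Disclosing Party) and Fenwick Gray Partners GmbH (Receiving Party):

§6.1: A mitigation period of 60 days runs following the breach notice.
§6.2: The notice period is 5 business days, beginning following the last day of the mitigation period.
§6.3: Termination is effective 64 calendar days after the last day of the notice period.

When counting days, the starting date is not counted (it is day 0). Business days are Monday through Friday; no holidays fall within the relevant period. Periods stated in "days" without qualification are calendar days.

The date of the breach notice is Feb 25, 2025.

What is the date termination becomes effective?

Jul 5, 2025

The last day of the mitigation period: Feb 25, 2025 + 60 days = Apr 26, 2025.
From Saturday, Apr 26, 2025, 5 business days (Apr 28, Apr 29, Apr 30, May 1, May 2, skipping weekends) brings us to Friday, May 2, 2025, which is the last day of the notice period.
The date termination becomes effective: May 2, 2025 + 64 days = Jul 5, 2025.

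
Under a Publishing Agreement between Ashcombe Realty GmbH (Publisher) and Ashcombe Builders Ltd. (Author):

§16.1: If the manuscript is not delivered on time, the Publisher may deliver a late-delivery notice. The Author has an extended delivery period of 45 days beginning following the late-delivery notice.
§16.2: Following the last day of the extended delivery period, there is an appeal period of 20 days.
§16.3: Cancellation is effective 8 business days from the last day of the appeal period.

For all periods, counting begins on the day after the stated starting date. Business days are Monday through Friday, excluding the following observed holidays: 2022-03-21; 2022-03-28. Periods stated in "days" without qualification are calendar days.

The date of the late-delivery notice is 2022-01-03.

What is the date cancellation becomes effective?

2022-03-22

The last day of the extended delivery period: 2022-01-03 + 45 days = 2022-02-17.
The last day of the appeal period: 2022-02-17 + 20 days = 2022-03-09.
The date cancellation becomes effective: counting 8 business days from Wednesday, 2022-03-09 (Mar 10, Mar 11, Mar 14, Mar 15, Mar 16, Mar 17, Mar 18, Mar 22, skipping weekends and the listed holiday on Mar 21) reaches Tuesday, 2022-03-22.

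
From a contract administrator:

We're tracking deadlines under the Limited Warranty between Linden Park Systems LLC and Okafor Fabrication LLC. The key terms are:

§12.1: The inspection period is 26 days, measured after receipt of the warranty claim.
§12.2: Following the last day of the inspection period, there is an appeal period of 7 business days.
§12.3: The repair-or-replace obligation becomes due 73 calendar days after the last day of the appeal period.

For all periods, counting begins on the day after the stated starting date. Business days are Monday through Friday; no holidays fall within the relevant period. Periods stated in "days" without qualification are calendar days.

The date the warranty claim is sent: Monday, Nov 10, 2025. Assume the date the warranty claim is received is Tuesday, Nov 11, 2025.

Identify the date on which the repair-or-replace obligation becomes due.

Adding 26 calendar days to Nov 11, 2025 gives Dec 7, 2025, which is the last day of the inspection period.
The last day of the appeal period: 7 business days after Sunday, Dec 7, 2025, skipping weekends — Dec 8, Dec 9, Dec 10, Dec 11, Dec 12, Dec 15, Dec 16 — lands on Tuesday, Dec 16, 2025.
Adding 73 calendar days to Dec 16, 2025 gives Feb 27, 2026, which is the date on which the repair-or-replace obligation becomes due.

Feb 27, 2026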